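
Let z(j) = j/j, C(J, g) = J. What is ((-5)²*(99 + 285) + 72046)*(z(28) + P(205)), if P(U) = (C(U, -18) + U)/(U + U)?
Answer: 163292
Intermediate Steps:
P(U) = 1 (P(U) = (U + U)/(U + U) = (2*U)/((2*U)) = (2*U)*(1/(2*U)) = 1)
z(j) = 1
((-5)²*(99 + 285) + 72046)*(z(28) + P(205)) = ((-5)²*(99 + 285) + 72046)*(1 + 1) = (25*384 + 72046)*2 = (9600 + 72046)*2 = 81646*2 = 163292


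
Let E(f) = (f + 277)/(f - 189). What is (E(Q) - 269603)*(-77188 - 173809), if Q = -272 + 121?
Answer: 11503838325281/170 ≈ 6.7670e+10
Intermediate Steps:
Q = -151
E(f) = (277 + f)/(-189 + f)
(E(Q) - 269603)*(-77188 - 173809) = ((277 - 151)/(-189 - 151) - 269603)*(-77188 - 173809) = (126/(-340) - 269603)*(-250997) = (-1/340*126 - 269603)*(-250997) = (-63/170 - 269603)*(-250997) = -45832573/170*(-250997) = 11503838325281/170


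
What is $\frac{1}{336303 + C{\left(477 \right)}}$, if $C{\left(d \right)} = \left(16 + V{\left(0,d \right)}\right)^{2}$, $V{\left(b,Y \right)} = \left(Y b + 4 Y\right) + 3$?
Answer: $\frac{1}{4049632} \approx 2.4694 \cdot 10^{-7}$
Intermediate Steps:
$V{\left(b,Y \right)} = 3 + 4 Y + Y b$ ($V{\left(b,Y \right)} = \left(4 Y + Y b\right) + 3 = 3 + 4 Y + Y b$)
$C{\left(d \right)} = \left(19 + 4 d\right)^{2}$ ($C{\left(d \right)} = \left(16 + \left(3 + 4 d + d 0\right)\right)^{2} = \left(16 + \left(3 + 4 d + 0\right)\right)^{2} = \left(16 + \left(3 + 4 d\right)\right)^{2} = \left(19 + 4 d\right)^{2}$)
$\frac{1}{336303 + C{\left(477 \right)}} = \frac{1}{336303 + \left(19 + 4 \cdot 477\right)^{2}} = \frac{1}{336303 + \left(19 + 1908\right)^{2}} = \frac{1}{336303 + 1927^{2}} = \frac{1}{336303 + 3713329} = \frac{1}{4049632}$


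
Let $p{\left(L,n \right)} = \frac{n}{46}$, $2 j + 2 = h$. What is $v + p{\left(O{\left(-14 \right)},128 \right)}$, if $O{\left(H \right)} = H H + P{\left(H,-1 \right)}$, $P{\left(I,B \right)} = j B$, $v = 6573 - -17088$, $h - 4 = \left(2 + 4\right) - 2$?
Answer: $\frac{544267}{23} \approx 23664.0$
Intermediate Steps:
$h = 8$ ($h = 4 + \left(\left(2 + 4\right) - 2\right) = 4 + \left(6 - 2\right) = 4 + 4 = 8$)
$j = 3$ ($j = -1 + \frac{1}{2} \cdot 8 = -1 + 4 = 3$)
$v = 23661$ ($v = 6573 + 17088 = 23661$)
$P{\left(I,B \right)} = 3 B$
$O{\left(H \right)} = -3 + H^{2}$ ($O{\left(H \right)} = H H + 3 \left(-1\right) = H^{2} - 3 = -3 + H^{2}$)
$p{\left(L,n \right)} = \frac{n}{46}$ ($p{\left(L,n \right)} = n \frac{1}{46} = \frac{n}{46}$)
$v + p{\left(O{\left(-14 \right)},128 \right)} = 23661 + \frac{1}{46} \cdot 128 = 23661 + \frac{64}{23} = \frac{544267}{23}$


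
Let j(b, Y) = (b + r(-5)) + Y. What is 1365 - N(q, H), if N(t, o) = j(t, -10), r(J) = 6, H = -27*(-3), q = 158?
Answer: 1211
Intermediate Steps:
H = 81
j(b, Y) = 6 + Y + b (j(b, Y) = (b + 6) + Y = (6 + b) + Y = 6 + Y + b)
N(t, o) = -4 + t (N(t, o) = 6 - 10 + t = -4 + t)
1365 - N(q, H) = 1365 - (-4 + 158) = 1365 - 1*154 = 1365 - 154 = 1211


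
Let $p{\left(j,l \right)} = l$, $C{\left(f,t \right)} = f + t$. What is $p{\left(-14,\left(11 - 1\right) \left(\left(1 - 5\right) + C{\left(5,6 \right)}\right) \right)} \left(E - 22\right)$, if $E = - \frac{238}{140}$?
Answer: $-1659$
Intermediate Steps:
$E = - \frac{17}{10}$ ($E = \left(-238\right) \frac{1}{140} = - \frac{17}{10} \approx -1.7$)
$p{\left(-14,\left(11 - 1\right) \left(\left(1 - 5\right) + C{\left(5,6 \right)}\right) \right)} \left(E - 22\right) = \left(11 - 1\right) \left(\left(1 - 5\right) + \left(5 + 6\right)\right) \left(- \frac{17}{10} - 22\right) = 10 \left(-4 + 11\right) \left(- \frac{237}{10}\right) = 10 \cdot 7 \left(- \frac{237}{10}\right) = 70 \left(- \frac{237}{10}\right) = -1659$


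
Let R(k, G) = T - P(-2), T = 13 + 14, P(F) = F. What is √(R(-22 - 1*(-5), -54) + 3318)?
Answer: √3347 ≈ 57.853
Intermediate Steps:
T = 27
R(k, G) = 29 (R(k, G) = 27 - 1*(-2) = 27 + 2 = 29)
√(R(-22 - 1*(-5), -54) + 3318) = √(29 + 3318) = √3347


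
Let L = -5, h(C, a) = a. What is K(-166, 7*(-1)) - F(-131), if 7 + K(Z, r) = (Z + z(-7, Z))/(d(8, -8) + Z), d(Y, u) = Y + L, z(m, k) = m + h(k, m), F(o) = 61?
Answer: -10904/163 ≈ -66.896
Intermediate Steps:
z(m, k) = 2*m (z(m, k) = m + m = 2*m)
d(Y, u) = -5 + Y (d(Y, u) = Y - 5 = -5 + Y)
K(Z, r) = -7 + (-14 + Z)/(3 + Z) (K(Z, r) = -7 + (Z + 2*(-7))/((-5 + 8) + Z) = -7 + (Z - 14)/(3 + Z) = -7 + (-14 + Z)/(3 + Z))
K(-166, 7*(-1)) - F(-131) = (-35 - 6*(-166))/(3 - 166) - 1*61 = (-35 + 996)/(-163) - 61 = -1/163*961 - 61 = -961/163 - 61 = -10904/163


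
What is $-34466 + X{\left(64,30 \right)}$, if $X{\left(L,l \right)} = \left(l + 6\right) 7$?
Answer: $-34214$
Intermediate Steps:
$X{\left(L,l \right)} = 42 + 7 l$ ($X{\left(L,l \right)} = \left(6 + l\right) 7 = 42 + 7 l$)
$-34466 + X{\left(64,30 \right)} = -34466 + \left(42 + 7 \cdot 30\right) = -34466 + \left(42 + 210\right) = -34466 + 252 = -34214$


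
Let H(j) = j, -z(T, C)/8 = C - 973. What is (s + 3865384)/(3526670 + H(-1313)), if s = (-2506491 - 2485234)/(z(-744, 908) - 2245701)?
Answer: 2892830568743/2638354851539 ≈ 1.0965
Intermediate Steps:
z(T, C) = 7784 - 8*C (z(T, C) = -8*(C - 973) = -8*(-973 + C) = 7784 - 8*C)
s = 4991725/2245181 (s = (-2506491 - 2485234)/((7784 - 8*908) - 2245701) = -4991725/((7784 - 7264) - 2245701) = -4991725/(520 - 2245701) = -4991725/(-2245181) = -4991725*(-1/2245181) = 4991725/2245181 ≈ 2.2233)
(s + 3865384)/(3526670 + H(-1313)) = (4991725/2245181 + 3865384)/(3526670 - 1313) = (8678491706229/2245181)/3525357 = (8678491706229/2245181)*(1/3525357) = 2892830568743/2638354851539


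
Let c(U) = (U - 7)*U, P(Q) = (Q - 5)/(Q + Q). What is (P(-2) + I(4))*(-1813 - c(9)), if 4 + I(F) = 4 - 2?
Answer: 1831/4 ≈ 457.75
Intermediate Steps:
I(F) = -2 (I(F) = -4 + (4 - 2) = -4 + 2 = -2)
P(Q) = (-5 + Q)/(2*Q) (P(Q) = (-5 + Q)/((2*Q)) = (-5 + Q)*(1/(2*Q)) = (-5 + Q)/(2*Q))
c(U) = U*(-7 + U) (c(U) = (-7 + U)*U = U*(-7 + U))
(P(-2) + I(4))*(-1813 - c(9)) = ((½)*(-5 - 2)/(-2) - 2)*(-1813 - 9*(-7 + 9)) = ((½)*(-½)*(-7) - 2)*(-1813 - 9*2) = (7/4 - 2)*(-1813 - 1*18) = -(-1813 - 18)/4 = -¼*(-1831) = 1831/4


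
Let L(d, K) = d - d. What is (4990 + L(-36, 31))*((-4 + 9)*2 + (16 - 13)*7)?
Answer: 154690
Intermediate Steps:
L(d, K) = 0
(4990 + L(-36, 31))*((-4 + 9)*2 + (16 - 13)*7) = (4990 + 0)*((-4 + 9)*2 + (16 - 13)*7) = 4990*(5*2 + 3*7) = 4990*(10 + 21) = 4990*31 = 154690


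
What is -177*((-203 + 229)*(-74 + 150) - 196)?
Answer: -315060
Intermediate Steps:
-177*((-203 + 229)*(-74 + 150) - 196) = -177*(26*76 - 196) = -177*(1976 - 196) = -177*1780 = -315060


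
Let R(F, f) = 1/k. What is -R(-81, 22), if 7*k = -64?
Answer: 7/64 ≈ 0.10938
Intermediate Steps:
k = -64/7 (k = (1/7)*(-64) = -64/7 ≈ -9.1429)
R(F, f) = -7/64 (R(F, f) = 1/(-64/7) = -7/64)
-R(-81, 22) = -1*(-7/64) = 7/64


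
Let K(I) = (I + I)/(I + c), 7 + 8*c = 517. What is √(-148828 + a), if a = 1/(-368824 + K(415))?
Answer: I*√185607907730971287861/35314732 ≈ 385.78*I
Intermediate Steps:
c = 255/4 (c = -7/8 + (⅛)*517 = -7/8 + 517/8 = 255/4 ≈ 63.750)
K(I) = 2*I/(255/4 + I) (K(I) = (I + I)/(I + 255/4) = (2*I)/(255/4 + I) = 2*I/(255/4 + I))
a = -383/141258928 (a = 1/(-368824 + 8*415/(255 + 4*415)) = 1/(-368824 + 8*415/(255 + 1660)) = 1/(-368824 + 8*415/1915) = 1/(-368824 + 8*415*(1/1915)) = 1/(-368824 + 664/383) = 1/(-141258928/383) = -383/141258928 ≈ -2.7113e-6)
√(-148828 + a) = √(-148828 - 383/141258928) = √(-21023283736767/141258928) = I*√185607907730971287861/35314732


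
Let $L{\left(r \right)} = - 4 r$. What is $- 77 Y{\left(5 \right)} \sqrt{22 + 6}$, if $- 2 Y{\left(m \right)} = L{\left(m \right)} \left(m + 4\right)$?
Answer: $- 13860 \sqrt{7} \approx -36670.0$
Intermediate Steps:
$Y{\left(m \right)} = 2 m \left(4 + m\right)$ ($Y{\left(m \right)} = - \frac{- 4 m \left(m + 4\right)}{2} = - \frac{- 4 m \left(4 + m\right)}{2} = - \frac{\left(-4\right) m \left(4 + m\right)}{2} = 2 m \left(4 + m\right)$)
$- 77 Y{\left(5 \right)} \sqrt{22 + 6} = - 77 \cdot 2 \cdot 5 \left(4 + 5\right) \sqrt{22 + 6} = - 77 \cdot 2 \cdot 5 \cdot 9 \sqrt{28} = \left(-77\right) 90 \cdot 2 \sqrt{7} = - 6930 \cdot 2 \sqrt{7} = - 13860 \sqrt{7}$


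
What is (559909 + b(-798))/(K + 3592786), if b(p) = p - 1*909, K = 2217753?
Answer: 558202/5810539 ≈ 0.096067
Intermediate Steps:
b(p) = -909 + p (b(p) = p - 909 = -909 + p)
(559909 + b(-798))/(K + 3592786) = (559909 + (-909 - 798))/(2217753 + 3592786) = (559909 - 1707)/5810539 = 558202*(1/5810539) = 558202/5810539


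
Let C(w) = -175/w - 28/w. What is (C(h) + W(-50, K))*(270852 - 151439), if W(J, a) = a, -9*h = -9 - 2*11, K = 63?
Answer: 15046038/31 ≈ 4.8536e+5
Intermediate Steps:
h = 31/9 (h = -(-9 - 2*11)/9 = -(-9 - 22)/9 = -1/9*(-31) = 31/9 ≈ 3.4444)
C(w) = -203/w
(C(h) + W(-50, K))*(270852 - 151439) = (-203/31/9 + 63)*(270852 - 151439) = (-203*9/31 + 63)*119413 = (-1827/31 + 63)*119413 = (126/31)*119413 = 15046038/31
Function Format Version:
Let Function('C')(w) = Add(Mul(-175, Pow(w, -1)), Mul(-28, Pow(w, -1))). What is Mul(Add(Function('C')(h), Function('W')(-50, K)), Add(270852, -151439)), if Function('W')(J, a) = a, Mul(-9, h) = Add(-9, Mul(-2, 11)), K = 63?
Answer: Rational(15046038, 31) ≈ 4.8536e+5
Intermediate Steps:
h = Rational(31, 9) (h = Mul(Rational(-1, 9), Add(-9, Mul(-2, 11))) = Mul(Rational(-1, 9), Add(-9, -22)) = Mul(Rational(-1, 9), -31) = Rational(31, 9) ≈ 3.4444)
Function('C')(w) = Mul(-203, Pow(w, -1))
Mul(Add(Function('C')(h), Function('W')(-50, K)), Add(270852, -151439)) = Mul(Add(Mul(-203, Pow(Rational(31, 9), -1)), 63), Add(270852, -151439)) = Mul(Add(Mul(-203, Rational(9, 31)), 63), 119413) = Mul(Add(Rational(-1827, 31), 63), 119413) = Mul(Rational(126, 31), 119413) = Rational(15046038, 31)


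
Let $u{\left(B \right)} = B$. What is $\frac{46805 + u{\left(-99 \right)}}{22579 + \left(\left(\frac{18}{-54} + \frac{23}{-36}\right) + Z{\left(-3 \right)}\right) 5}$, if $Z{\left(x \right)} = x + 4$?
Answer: $\frac{1681416}{812849} \approx 2.0685$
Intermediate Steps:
$Z{\left(x \right)} = 4 + x$
$\frac{46805 + u{\left(-99 \right)}}{22579 + \left(\left(\frac{18}{-54} + \frac{23}{-36}\right) + Z{\left(-3 \right)}\right) 5} = \frac{46805 - 99}{22579 + \left(\left(\frac{18}{-54} + \frac{23}{-36}\right) + \left(4 - 3\right)\right) 5} = \frac{46706}{22579 + \left(\left(18 \left(- \frac{1}{54}\right) + 23 \left(- \frac{1}{36}\right)\right) + 1\right) 5} = \frac{46706}{22579 + \left(\left(- \frac{1}{3} - \frac{23}{36}\right) + 1\right) 5} = \frac{46706}{22579 + \left(- \frac{35}{36} + 1\right) 5} = \frac{46706}{22579 + \frac{1}{36} \cdot 5} = \frac{46706}{22579 + \frac{5}{36}} = \frac{46706}{\frac{812849}{36}} = 46706 \cdot \frac{36}{812849} = \frac{1681416}{812849}$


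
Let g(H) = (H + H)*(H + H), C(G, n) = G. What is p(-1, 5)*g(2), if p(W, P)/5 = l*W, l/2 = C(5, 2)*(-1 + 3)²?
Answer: -3200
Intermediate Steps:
g(H) = 4*H² (g(H) = (2*H)*(2*H) = 4*H²)
l = 40 (l = 2*(5*(-1 + 3)²) = 2*(5*2²) = 2*(5*4) = 2*20 = 40)
p(W, P) = 200*W (p(W, P) = 5*(40*W) = 200*W)
p(-1, 5)*g(2) = (200*(-1))*(4*2²) = -800*4 = -200*16 = -3200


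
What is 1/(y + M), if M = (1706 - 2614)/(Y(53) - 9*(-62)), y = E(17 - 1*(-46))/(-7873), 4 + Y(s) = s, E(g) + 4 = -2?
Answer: -4778911/7145042 ≈ -0.66884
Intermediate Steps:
E(g) = -6 (E(g) = -4 - 2 = -6)
Y(s) = -4 + s
y = 6/7873 (y = -6/(-7873) = -6*(-1/7873) = 6/7873 ≈ 0.00076210)
M = -908/607 (M = (1706 - 2614)/((-4 + 53) - 9*(-62)) = -908/(49 + 558) = -908/607 ≈ -1.4959)
1/(y + M) = 1/(6/7873 - 908/607) = 1/(-7145042/4778911) = -4778911/7145042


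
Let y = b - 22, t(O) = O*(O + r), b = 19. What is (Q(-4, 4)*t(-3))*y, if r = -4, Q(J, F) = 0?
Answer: 0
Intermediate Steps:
t(O) = O*(-4 + O) (t(O) = O*(O - 4) = O*(-4 + O))
y = -3 (y = 19 - 22 = -3)
(Q(-4, 4)*t(-3))*y = (0*(-3*(-4 - 3)))*(-3) = (0*(-3*(-7)))*(-3) = (0*21)*(-3) = 0*(-3) = 0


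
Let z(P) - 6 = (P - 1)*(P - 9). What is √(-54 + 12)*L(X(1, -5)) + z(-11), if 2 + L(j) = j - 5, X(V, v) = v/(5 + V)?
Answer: 246 - 47*I*√42/6 ≈ 246.0 - 50.766*I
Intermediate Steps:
X(V, v) = v/(5 + V)
z(P) = 6 + (-1 + P)*(-9 + P) (z(P) = 6 + (P - 1)*(P - 9) = 6 + (-1 + P)*(-9 + P))
L(j) = -7 + j (L(j) = -2 + (j - 5) = -2 + (-5 + j) = -7 + j)
√(-54 + 12)*L(X(1, -5)) + z(-11) = √(-54 + 12)*(-7 - 5/(5 + 1)) + (15 + (-11)² - 10*(-11)) = √(-42)*(-7 - 5/6) + (15 + 121 + 110) = (I*√42)*(-7 - 5*⅙) + 246 = (I*√42)*(-7 - ⅚) + 246 = (I*√42)*(-47/6) + 246 = -47*I*√42/6 + 246 = 246 - 47*I*√42/6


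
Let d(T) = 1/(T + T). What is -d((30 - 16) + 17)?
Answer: -1/62 ≈ -0.016129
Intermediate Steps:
d(T) = 1/(2*T)
-d((30 - 16) + 17) = -1/(2*((30 - 16) + 17)) = -1/(2*(14 + 17)) = -1/(2*31) = -1*1/62 = -1/62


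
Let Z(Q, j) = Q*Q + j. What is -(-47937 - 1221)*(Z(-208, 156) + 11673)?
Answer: 2708261694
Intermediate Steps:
Z(Q, j) = j + Q**2 (Z(Q, j) = Q**2 + j = j + Q**2)
-(-47937 - 1221)*(Z(-208, 156) + 11673) = -(-47937 - 1221)*((156 + (-208)**2) + 11673) = -(-49158)*((156 + 43264) + 11673) = -(-49158)*(43420 + 11673) = -(-49158)*55093 = -1*(-2708261694) = 2708261694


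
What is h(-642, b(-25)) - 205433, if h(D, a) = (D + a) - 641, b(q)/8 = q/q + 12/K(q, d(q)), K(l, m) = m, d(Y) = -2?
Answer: -206756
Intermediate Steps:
b(q) = -40 (b(q) = 8*(q/q + 12/(-2)) = 8*(1 + 12*(-1/2)) = 8*(1 - 6) = 8*(-5) = -40)
h(D, a) = -641 + D + a
h(-642, b(-25)) - 205433 = (-641 - 642 - 40) - 205433 = -1323 - 205433 = -206756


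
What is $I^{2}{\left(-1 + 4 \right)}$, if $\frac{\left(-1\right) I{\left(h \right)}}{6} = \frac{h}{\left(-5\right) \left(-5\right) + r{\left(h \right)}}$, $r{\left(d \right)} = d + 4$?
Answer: $\frac{81}{256} \approx 0.31641$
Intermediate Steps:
$r{\left(d \right)} = 4 + d$
$I{\left(h \right)} = - \frac{6 h}{29 + h}$ ($I{\left(h \right)} = - 6 \frac{h}{\left(-5\right) \left(-5\right) + \left(4 + h\right)} = - 6 \frac{h}{25 + \left(4 + h\right)} = - 6 \frac{h}{29 + h} = - \frac{6 h}{29 + h}$)
$I^{2}{\left(-1 + 4 \right)} = \left(- \frac{6 \left(-1 + 4\right)}{29 + \left(-1 + 4\right)}\right)^{2} = \left(\left(-6\right) 3 \frac{1}{29 + 3}\right)^{2} = \left(\left(-6\right) 3 \cdot \frac{1}{32}\right)^{2} = \left(- \frac{9}{16}\right)^{2} = \frac{81}{256}$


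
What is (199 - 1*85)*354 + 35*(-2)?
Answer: 40286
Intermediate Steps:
(199 - 1*85)*354 + 35*(-2) = (199 - 85)*354 - 70 = 114*354 - 70 = 40356 - 70 = 40286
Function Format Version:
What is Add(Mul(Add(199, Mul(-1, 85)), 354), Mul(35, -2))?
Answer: 40286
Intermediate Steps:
Add(Mul(Add(199, Mul(-1, 85)), 354), Mul(35, -2)) = Add(Mul(Add(199, -85), 354), -70) = Add(Mul(114, 354), -70) = Add(40356, -70) = 40286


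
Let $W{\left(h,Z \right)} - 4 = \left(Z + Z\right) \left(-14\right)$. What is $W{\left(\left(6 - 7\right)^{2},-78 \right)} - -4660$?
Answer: $6848$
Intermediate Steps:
$W{\left(h,Z \right)} = 4 - 28 Z$ ($W{\left(h,Z \right)} = 4 + \left(Z + Z\right) \left(-14\right) = 4 + 2 Z \left(-14\right) = 4 - 28 Z$)
$W{\left(\left(6 - 7\right)^{2},-78 \right)} - -4660 = \left(4 - -2184\right) - -4660 = \left(4 + 2184\right) + 4660 = 2188 + 4660 = 6848$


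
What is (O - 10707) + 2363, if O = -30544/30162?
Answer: -125851136/15081 ≈ -8345.0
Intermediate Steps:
O = -15272/15081 (O = -30544*1/30162 = -15272/15081 ≈ -1.0127)
(O - 10707) + 2363 = (-15272/15081 - 10707) + 2363 = -161487539/15081 + 2363 = -125851136/15081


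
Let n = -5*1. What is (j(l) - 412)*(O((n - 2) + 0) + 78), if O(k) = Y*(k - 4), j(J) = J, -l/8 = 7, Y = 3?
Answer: -21060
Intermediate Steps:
n = -5
l = -56 (l = -8*7 = -56)
O(k) = -12 + 3*k (O(k) = 3*(k - 4) = 3*(-4 + k) = -12 + 3*k)
(j(l) - 412)*(O((n - 2) + 0) + 78) = (-56 - 412)*((-12 + 3*((-5 - 2) + 0)) + 78) = -468*((-12 + 3*(-7 + 0)) + 78) = -468*((-12 + 3*(-7)) + 78) = -468*((-12 - 21) + 78) = -468*(-33 + 78) = -468*45 = -21060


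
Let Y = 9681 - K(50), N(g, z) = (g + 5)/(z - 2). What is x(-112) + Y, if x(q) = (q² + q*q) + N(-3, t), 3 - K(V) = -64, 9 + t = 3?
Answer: 138807/4 ≈ 34702.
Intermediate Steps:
t = -6 (t = -9 + 3 = -6)
K(V) = 67 (K(V) = 3 - 1*(-64) = 3 + 64 = 67)
N(g, z) = (5 + g)/(-2 + z)
x(q) = -¼ + 2*q² (x(q) = (q² + q*q) + (5 - 3)/(-2 - 6) = (q² + q²) + 2/(-8) = 2*q² - ⅛*2 = 2*q² - ¼ = -¼ + 2*q²)
Y = 9614 (Y = 9681 - 1*67 = 9681 - 67 = 9614)
x(-112) + Y = (-¼ + 2*(-112)²) + 9614 = (-¼ + 2*12544) + 9614 = (-¼ + 25088) + 9614 = 100351/4 + 9614 = 138807/4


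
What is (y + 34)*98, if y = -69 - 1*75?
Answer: -10780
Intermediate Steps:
y = -144 (y = -69 - 75 = -144)
(y + 34)*98 = (-144 + 34)*98 = -110*98 = -10780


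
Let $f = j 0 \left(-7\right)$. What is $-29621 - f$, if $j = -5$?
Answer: $-29621$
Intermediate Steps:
$f = 0$ ($f = \left(-5\right) 0 \left(-7\right) = 0 \left(-7\right) = 0$)
$-29621 - f = -29621 - 0 = -29621 + 0 = -29621$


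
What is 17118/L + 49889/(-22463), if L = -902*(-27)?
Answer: -2197024/1447259 ≈ -1.5181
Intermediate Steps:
L = 24354
17118/L + 49889/(-22463) = 17118/24354 + 49889/(-22463) = 17118*(1/24354) + 49889*(-1/22463) = 317/451 - 7127/3209 = -2197024/1447259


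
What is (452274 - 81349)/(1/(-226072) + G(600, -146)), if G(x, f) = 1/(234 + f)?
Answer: 10481969575/321 ≈ 3.2654e+7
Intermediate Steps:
(452274 - 81349)/(1/(-226072) + G(600, -146)) = (452274 - 81349)/(1/(-226072) + 1/(234 - 146)) = 370925/(-1/226072 + 1/88) = 370925/(321/28259) = 370925*(28259/321) = 10481969575/321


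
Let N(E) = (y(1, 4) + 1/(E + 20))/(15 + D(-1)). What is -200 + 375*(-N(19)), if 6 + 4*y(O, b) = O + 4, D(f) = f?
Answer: -20175/104 ≈ -193.99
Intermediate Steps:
y(O, b) = -½ + O/4 (y(O, b) = -3/2 + (O + 4)/4 = -3/2 + (4 + O)/4 = -3/2 + (1 + O/4) = -½ + O/4)
N(E) = -1/56 + 1/(14*(20 + E)) (N(E) = ((-½ + (¼)*1) + 1/(E + 20))/(15 - 1) = ((-½ + ¼) + 1/(20 + E))/14 = (-¼ + 1/(20 + E))*(1/14) = -1/56 + 1/(14*(20 + E)))
-200 + 375*(-N(19)) = -200 + 375*(-(-16 - 1*19)/(56*(20 + 19))) = -200 + 375*(-(-16 - 19)/(56*39)) = -200 + 375*(-(-35)/(56*39)) = -200 + 375*(-1*(-5/312)) = -200 + 375*(5/312) = -200 + 625/104 = -20175/104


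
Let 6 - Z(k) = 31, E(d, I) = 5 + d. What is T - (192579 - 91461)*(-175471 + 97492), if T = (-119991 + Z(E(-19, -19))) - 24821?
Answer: 7884935685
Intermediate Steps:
Z(k) = -25 (Z(k) = 6 - 1*31 = 6 - 31 = -25)
T = -144837 (T = (-119991 - 25) - 24821 = -120016 - 24821 = -144837)
T - (192579 - 91461)*(-175471 + 97492) = -144837 - (192579 - 91461)*(-175471 + 97492) = -144837 - 101118*(-77979) = -144837 - 1*(-7885080522) = -144837 + 7885080522 = 7884935685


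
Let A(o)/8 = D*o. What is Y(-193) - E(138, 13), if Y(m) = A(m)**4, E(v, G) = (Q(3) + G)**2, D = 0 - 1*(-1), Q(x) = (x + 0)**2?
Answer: 5683150851612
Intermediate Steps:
Q(x) = x**2
D = 1 (D = 0 + 1 = 1)
A(o) = 8*o (A(o) = 8*(1*o) = 8*o)
E(v, G) = (9 + G)**2 (E(v, G) = (3**2 + G)**2 = (9 + G)**2)
Y(m) = 4096*m**4 (Y(m) = (8*m)**4 = 4096*m**4)
Y(-193) - E(138, 13) = 4096*(-193)**4 - (9 + 13)**2 = 4096*1387488001 - 1*22**2 = 5683150852096 - 1*484 = 5683150852096 - 484 = 5683150851612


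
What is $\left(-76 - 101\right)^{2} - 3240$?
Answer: $28089$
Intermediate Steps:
$\left(-76 - 101\right)^{2} - 3240 = \left(-177\right)^{2} - 3240 = 31329 - 3240 = 28089$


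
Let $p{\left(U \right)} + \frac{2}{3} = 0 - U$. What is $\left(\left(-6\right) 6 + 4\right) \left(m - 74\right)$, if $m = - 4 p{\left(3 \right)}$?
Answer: $\frac{5696}{3} \approx 1898.7$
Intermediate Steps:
$p{\left(U \right)} = - \frac{2}{3} - U$ ($p{\left(U \right)} = - \frac{2}{3} + \left(0 - U\right) = - \frac{2}{3} - U$)
$m = \frac{44}{3}$ ($m = - 4 \left(- \frac{2}{3} - 3\right) = \left(-4\right) \left(- \frac{11}{3}\right) = \frac{44}{3} \approx 14.667$)
$\left(\left(-6\right) 6 + 4\right) \left(m - 74\right) = \left(\left(-6\right) 6 + 4\right) \left(\frac{44}{3} - 74\right) = \left(-36 + 4\right) \left(- \frac{178}{3}\right) = \left(-32\right) \left(- \frac{178}{3}\right) = \frac{5696}{3}$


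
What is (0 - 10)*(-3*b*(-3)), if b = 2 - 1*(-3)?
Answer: -450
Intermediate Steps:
b = 5 (b = 2 + 3 = 5)
(0 - 10)*(-3*b*(-3)) = (0 - 10)*(-3*5*(-3)) = -(-150)*(-3) = -10*45 = -450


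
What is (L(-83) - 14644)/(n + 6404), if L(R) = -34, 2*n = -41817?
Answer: 29356/29009 ≈ 1.0120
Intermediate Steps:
n = -41817/2 (n = (1/2)*(-41817) = -41817/2 ≈ -20909.)
(L(-83) - 14644)/(n + 6404) = (-34 - 14644)/(-41817/2 + 6404) = -14678/(-29009/2) = -14678*(-2/29009) = 29356/29009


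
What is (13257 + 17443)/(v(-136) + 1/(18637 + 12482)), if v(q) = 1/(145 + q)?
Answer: 716514975/2594 ≈ 2.7622e+5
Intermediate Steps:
(13257 + 17443)/(v(-136) + 1/(18637 + 12482)) = (13257 + 17443)/(1/(145 - 136) + 1/(18637 + 12482)) = 30700/(1/9 + 1/31119) = 30700/(⅑ + 1/31119) = 30700/(10376/93357) = 30700*(93357/10376) = 716514975/2594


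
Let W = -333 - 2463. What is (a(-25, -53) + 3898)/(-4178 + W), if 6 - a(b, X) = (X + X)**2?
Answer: 3666/3487 ≈ 1.0513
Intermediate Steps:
a(b, X) = 6 - 4*X**2 (a(b, X) = 6 - (X + X)**2 = 6 - (2*X)**2 = 6 - 4*X**2)
W = -2796
(a(-25, -53) + 3898)/(-4178 + W) = ((6 - 4*(-53)**2) + 3898)/(-4178 - 2796) = ((6 - 4*2809) + 3898)/(-6974) = ((6 - 11236) + 3898)*(-1/6974) = (-11230 + 3898)*(-1/6974) = -7332*(-1/6974) = 3666/3487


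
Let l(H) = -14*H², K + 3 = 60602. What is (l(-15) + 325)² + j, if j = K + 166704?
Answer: 8207928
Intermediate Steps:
K = 60599 (K = -3 + 60602 = 60599)
j = 227303 (j = 60599 + 166704 = 227303)
(l(-15) + 325)² + j = (-14*(-15)² + 325)² + 227303 = (-14*225 + 325)² + 227303 = (-3150 + 325)² + 227303 = (-2825)² + 227303 = 7980625 + 227303 = 8207928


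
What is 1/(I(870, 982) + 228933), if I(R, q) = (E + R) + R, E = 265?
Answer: 1/230938 ≈ 4.3302e-6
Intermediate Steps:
I(R, q) = 265 + 2*R (I(R, q) = (265 + R) + R = 265 + 2*R)
1/(I(870, 982) + 228933) = 1/((265 + 2*870) + 228933) = 1/((265 + 1740) + 228933) = 1/(2005 + 228933) = 1/230938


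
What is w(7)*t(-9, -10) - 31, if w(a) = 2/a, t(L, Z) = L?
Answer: -235/7 ≈ -33.571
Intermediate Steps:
w(7)*t(-9, -10) - 31 = (2/7)*(-9) - 31 = -18/7 - 31 = -235/7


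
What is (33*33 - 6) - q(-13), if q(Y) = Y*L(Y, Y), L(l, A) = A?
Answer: 914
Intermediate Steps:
q(Y) = Y**2 (q(Y) = Y*Y = Y**2)
(33*33 - 6) - q(-13) = (33*33 - 6) - 1*(-13)**2 = (1089 - 6) - 1*169 = 1083 - 169 = 914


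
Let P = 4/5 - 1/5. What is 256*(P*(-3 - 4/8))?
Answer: -2688/5 ≈ -537.60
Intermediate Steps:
P = 3/5 (P = 4*(1/5) - 1*1/5 = 4/5 - 1/5 = 3/5 ≈ 0.60000)
256*(P*(-3 - 4/8)) = 256*(3*(-3 - 4/8)/5) = 256*(3*(-3 - 4*1/8)/5) = 256*(3*(-3 - 1/2)/5) = 256*((3/5)*(-7/2)) = 256*(-21/10) = -2688/5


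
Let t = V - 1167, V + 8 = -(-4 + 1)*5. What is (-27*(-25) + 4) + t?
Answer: -481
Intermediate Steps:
V = 7 (V = -8 - (-4 + 1)*5 = -8 - (-3)*5 = -8 - 1*(-15) = -8 + 15 = 7)
t = -1160 (t = 7 - 1167 = -1160)
(-27*(-25) + 4) + t = (-27*(-25) + 4) - 1160 = (675 + 4) - 1160 = 679 - 1160 = -481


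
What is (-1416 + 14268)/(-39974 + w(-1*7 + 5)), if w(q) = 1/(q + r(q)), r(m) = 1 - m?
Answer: -12852/39973 ≈ -0.32152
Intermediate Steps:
w(q) = 1 (w(q) = 1/(q + (1 - q)) = 1/1 = 1)
(-1416 + 14268)/(-39974 + w(-1*7 + 5)) = (-1416 + 14268)/(-39974 + 1) = 12852/(-39973) = 12852*(-1/39973) = -12852/39973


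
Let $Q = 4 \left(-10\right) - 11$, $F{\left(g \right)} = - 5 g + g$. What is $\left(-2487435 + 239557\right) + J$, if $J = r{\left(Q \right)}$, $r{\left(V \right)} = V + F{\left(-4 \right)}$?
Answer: $-2247913$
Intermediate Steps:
$F{\left(g \right)} = - 4 g$
$Q = -51$ ($Q = -40 - 11 = -51$)
$r{\left(V \right)} = 16 + V$ ($r{\left(V \right)} = V - -16 = V + 16 = 16 + V$)
$J = -35$ ($J = 16 - 51 = -35$)
$\left(-2487435 + 239557\right) + J = \left(-2487435 + 239557\right) - 35 = -2247878 - 35 = -2247913$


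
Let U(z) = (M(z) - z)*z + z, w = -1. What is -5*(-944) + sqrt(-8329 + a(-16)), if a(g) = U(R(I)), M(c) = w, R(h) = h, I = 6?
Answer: 4720 + I*sqrt(8365) ≈ 4720.0 + 91.46*I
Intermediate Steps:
M(c) = -1
U(z) = z + z*(-1 - z) (U(z) = (-1 - z)*z + z = z*(-1 - z) + z = z + z*(-1 - z))
a(g) = -36 (a(g) = -1*6**2 = -1*36 = -36)
-5*(-944) + sqrt(-8329 + a(-16)) = -5*(-944) + sqrt(-8329 - 36) = 4720 + sqrt(-8365) = 4720 + I*sqrt(8365)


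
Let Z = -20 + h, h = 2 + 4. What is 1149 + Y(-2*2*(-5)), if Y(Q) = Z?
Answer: 1135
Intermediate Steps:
h = 6
Z = -14 (Z = -20 + 6 = -14)
Y(Q) = -14
1149 + Y(-2*2*(-5)) = 1149 - 14 = 1135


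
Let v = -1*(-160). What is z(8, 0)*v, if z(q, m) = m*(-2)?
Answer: 0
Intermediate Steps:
z(q, m) = -2*m
v = 160
z(8, 0)*v = -2*0*160 = 0*160 = 0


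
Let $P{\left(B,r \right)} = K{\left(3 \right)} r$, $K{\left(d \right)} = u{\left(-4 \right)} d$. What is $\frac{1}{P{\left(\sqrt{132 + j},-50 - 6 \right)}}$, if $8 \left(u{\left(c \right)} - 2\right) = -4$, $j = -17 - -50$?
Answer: $- \frac{1}{252} \approx -0.0039683$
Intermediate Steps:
$j = 33$ ($j = -17 + 50 = 33$)
$u{\left(c \right)} = \frac{3}{2}$ ($u{\left(c \right)} = 2 + \frac{1}{8} \left(-4\right) = 2 - \frac{1}{2} = \frac{3}{2}$)
$K{\left(d \right)} = \frac{3 d}{2}$
$P{\left(B,r \right)} = \frac{9 r}{2}$ ($P{\left(B,r \right)} = \frac{3}{2} \cdot 3 r = \frac{9 r}{2}$)
$\frac{1}{P{\left(\sqrt{132 + j},-50 - 6 \right)}} = \frac{1}{\frac{9}{2} \left(-50 - 6\right)} = \frac{1}{\frac{9}{2} \left(-56\right)} = \frac{1}{-252} = - \frac{1}{252}$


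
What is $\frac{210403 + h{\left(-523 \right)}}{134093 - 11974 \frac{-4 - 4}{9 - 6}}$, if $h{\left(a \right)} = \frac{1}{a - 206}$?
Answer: $\frac{153383786}{121031253} \approx 1.2673$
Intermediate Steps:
$h{\left(a \right)} = \frac{1}{-206 + a}$
$\frac{210403 + h{\left(-523 \right)}}{134093 - 11974 \frac{-4 - 4}{9 - 6}} = \frac{210403 + \frac{1}{-206 - 523}}{134093 - 11974 \frac{-4 - 4}{9 - 6}} = \frac{210403 + \frac{1}{-729}}{134093 - 11974 \left(- \frac{8}{3}\right)} = \frac{210403 - \frac{1}{729}}{134093 - 11974 \left(\left(-8\right) \frac{1}{3}\right)} = \frac{153383786}{729 \left(134093 - - \frac{95792}{3}\right)} = \frac{153383786}{729 \left(134093 + \frac{95792}{3}\right)} = \frac{153383786}{729 \cdot \frac{498071}{3}} = \frac{153383786}{729} \cdot \frac{3}{498071} = \frac{153383786}{121031253}$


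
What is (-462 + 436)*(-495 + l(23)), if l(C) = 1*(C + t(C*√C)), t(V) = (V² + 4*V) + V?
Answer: -304070 - 2990*√23 ≈ -3.1841e+5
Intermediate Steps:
t(V) = V² + 5*V
l(C) = C + C^(3/2)*(5 + C^(3/2)) (l(C) = 1*(C + (C*√C)*(5 + C*√C)) = 1*(C + C^(3/2)*(5 + C^(3/2))) = C + C^(3/2)*(5 + C^(3/2)))
(-462 + 436)*(-495 + l(23)) = (-462 + 436)*(-495 + (23 + 23³ + 5*23^(3/2))) = -26*(-495 + (23 + 12167 + 5*(23*√23))) = -26*(-495 + (23 + 12167 + 115*√23)) = -26*(-495 + (12190 + 115*√23)) = -26*(11695 + 115*√23) = -304070 - 2990*√23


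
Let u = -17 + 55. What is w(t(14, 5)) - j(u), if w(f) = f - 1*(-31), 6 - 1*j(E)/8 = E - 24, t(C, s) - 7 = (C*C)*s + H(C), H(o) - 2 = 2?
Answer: 1086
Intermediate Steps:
H(o) = 4 (H(o) = 2 + 2 = 4)
t(C, s) = 11 + s*C**2 (t(C, s) = 7 + ((C*C)*s + 4) = 7 + (C**2*s + 4) = 7 + (s*C**2 + 4) = 7 + (4 + s*C**2) = 11 + s*C**2)
u = 38
j(E) = 240 - 8*E (j(E) = 48 - 8*(E - 24) = 48 - 8*(-24 + E) = 48 + (192 - 8*E) = 240 - 8*E)
w(f) = 31 + f (w(f) = f + 31 = 31 + f)
w(t(14, 5)) - j(u) = (31 + (11 + 5*14**2)) - (240 - 8*38) = (31 + (11 + 5*196)) - (240 - 304) = (31 + (11 + 980)) - 1*(-64) = (31 + 991) + 64 = 1022 + 64 = 1086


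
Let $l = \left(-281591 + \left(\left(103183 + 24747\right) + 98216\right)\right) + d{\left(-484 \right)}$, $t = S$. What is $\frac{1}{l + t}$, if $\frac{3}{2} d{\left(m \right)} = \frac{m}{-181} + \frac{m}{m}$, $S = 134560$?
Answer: $\frac{543}{42960775} \approx 1.2639 \cdot 10^{-5}$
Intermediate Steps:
$t = 134560$
$d{\left(m \right)} = \frac{2}{3} - \frac{2 m}{543}$ ($d{\left(m \right)} = \frac{2 \left(\frac{m}{-181} + \frac{m}{m}\right)}{3} = \frac{2 \left(m \left(- \frac{1}{181}\right) + 1\right)}{3} = \frac{2 \left(- \frac{m}{181} + 1\right)}{3} = \frac{2 \left(1 - \frac{m}{181}\right)}{3} = \frac{2}{3} - \frac{2 m}{543}$)
$l = - \frac{30105305}{543}$ ($l = \left(-281591 + \left(\left(103183 + 24747\right) + 98216\right)\right) + \left(\frac{2}{3} - - \frac{968}{543}\right) = \left(-281591 + \left(127930 + 98216\right)\right) + \left(\frac{2}{3} + \frac{968}{543}\right) = \left(-281591 + 226146\right) + \frac{1330}{543} = -55445 + \frac{1330}{543} = - \frac{30105305}{543} \approx -55443.0$)
$\frac{1}{l + t} = \frac{1}{- \frac{30105305}{543} + 134560} = \frac{1}{\frac{42960775}{543}} = \frac{543}{42960775}$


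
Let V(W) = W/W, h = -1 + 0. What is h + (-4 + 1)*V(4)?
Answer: -4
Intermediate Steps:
h = -1
V(W) = 1
h + (-4 + 1)*V(4) = -1 + (-4 + 1)*1 = -1 - 3*1 = -1 - 3 = -4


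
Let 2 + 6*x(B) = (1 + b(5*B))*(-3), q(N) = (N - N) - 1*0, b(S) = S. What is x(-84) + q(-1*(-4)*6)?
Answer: 1255/6 ≈ 209.17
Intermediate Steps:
q(N) = 0 (q(N) = 0 + 0 = 0)
x(B) = -⅚ - 5*B/2 (x(B) = -⅓ + ((1 + 5*B)*(-3))/6 = -⅓ + (-3 - 15*B)/6 = -⅓ + (-½ - 5*B/2) = -⅚ - 5*B/2)
x(-84) + q(-1*(-4)*6) = (-⅚ - 5/2*(-84)) + 0 = (-⅚ + 210) + 0 = 1255/6 + 0 = 1255/6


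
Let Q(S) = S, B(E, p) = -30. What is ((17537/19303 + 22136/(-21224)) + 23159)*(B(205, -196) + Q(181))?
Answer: 179083795073991/51210859 ≈ 3.4970e+6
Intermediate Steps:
((17537/19303 + 22136/(-21224)) + 23159)*(B(205, -196) + Q(181)) = ((17537/19303 + 22136/(-21224)) + 23159)*(-30 + 181) = ((17537*(1/19303) + 22136*(-1/21224)) + 23159)*151 = ((17537/19303 - 2767/2653) + 23159)*151 = (-6885740/51210859 + 23159)*151 = (1185985397841/51210859)*151 = 179083795073991/51210859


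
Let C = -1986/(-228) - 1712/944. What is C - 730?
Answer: -1621197/2242 ≈ -723.10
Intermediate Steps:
C = 15463/2242 (C = -1986*(-1/228) - 1712*1/944 = 331/38 - 107/59 = 15463/2242 ≈ 6.8970)
C - 730 = 15463/2242 - 730 = -1621197/2242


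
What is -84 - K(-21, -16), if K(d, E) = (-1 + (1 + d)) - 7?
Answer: -56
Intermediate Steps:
K(d, E) = -7 + d (K(d, E) = d - 7 = -7 + d)
-84 - K(-21, -16) = -84 - (-7 - 21) = -84 - 1*(-28) = -84 + 28 = -56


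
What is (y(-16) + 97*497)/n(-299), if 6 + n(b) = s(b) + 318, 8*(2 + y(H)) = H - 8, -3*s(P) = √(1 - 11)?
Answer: 67678416/438053 + 72306*I*√10/438053 ≈ 154.5 + 0.52197*I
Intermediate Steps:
s(P) = -I*√10/3 (s(P) = -√(1 - 11)/3 = -I*√10/3)
y(H) = -3 + H/8 (y(H) = -2 + (H - 8)/8 = -2 + (-8 + H)/8 = -2 + (-1 + H/8) = -3 + H/8)
n(b) = 312 - I*√10/3 (n(b) = -6 + (-I*√10/3 + 318) = -6 + (318 - I*√10/3) = 312 - I*√10/3)
(y(-16) + 97*497)/n(-299) = ((-3 + (⅛)*(-16)) + 97*497)/(312 - I*√10/3) = ((-3 - 2) + 48209)/(312 - I*√10/3) = (-5 + 48209)/(312 - I*√10/3) = 48204/(312 - I*√10/3)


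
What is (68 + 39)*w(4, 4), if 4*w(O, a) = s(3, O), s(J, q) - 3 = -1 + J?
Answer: 535/4 ≈ 133.75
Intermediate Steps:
s(J, q) = 2 + J (s(J, q) = 3 + (-1 + J) = 2 + J)
w(O, a) = 5/4 (w(O, a) = (2 + 3)/4 = (1/4)*5 = 5/4)
(68 + 39)*w(4, 4) = (68 + 39)*(5/4) = 107*(5/4) = 535/4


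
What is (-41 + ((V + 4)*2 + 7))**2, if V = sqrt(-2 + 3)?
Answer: 576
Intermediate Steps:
V = 1 (V = sqrt(1) = 1)
(-41 + ((V + 4)*2 + 7))**2 = (-41 + ((1 + 4)*2 + 7))**2 = (-41 + (5*2 + 7))**2 = (-41 + (10 + 7))**2 = (-41 + 17)**2 = (-24)**2 = 576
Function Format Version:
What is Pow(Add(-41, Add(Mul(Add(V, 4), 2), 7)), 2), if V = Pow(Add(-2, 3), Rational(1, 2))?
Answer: 576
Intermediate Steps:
V = 1 (V = Pow(1, Rational(1, 2)) = 1)
Pow(Add(-41, Add(Mul(Add(V, 4), 2), 7)), 2) = Pow(Add(-41, Add(Mul(Add(1, 4), 2), 7)), 2) = Pow(Add(-41, Add(Mul(5, 2), 7)), 2) = Pow(Add(-41, Add(10, 7)), 2) = Pow(Add(-41, 17), 2) = Pow(-24, 2) = 576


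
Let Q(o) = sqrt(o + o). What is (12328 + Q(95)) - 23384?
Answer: -11056 + sqrt(190) ≈ -11042.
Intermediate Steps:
Q(o) = sqrt(2)*sqrt(o) (Q(o) = sqrt(2*o) = sqrt(2)*sqrt(o))
(12328 + Q(95)) - 23384 = (12328 + sqrt(2)*sqrt(95)) - 23384 = (12328 + sqrt(190)) - 23384 = -11056 + sqrt(190)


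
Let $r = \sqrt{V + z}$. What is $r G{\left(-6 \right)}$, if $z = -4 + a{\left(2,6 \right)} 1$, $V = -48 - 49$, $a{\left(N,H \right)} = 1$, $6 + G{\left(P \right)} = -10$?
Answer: $- 160 i \approx - 160.0 i$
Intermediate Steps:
$G{\left(P \right)} = -16$ ($G{\left(P \right)} = -6 - 10 = -16$)
$V = -97$ ($V = -48 - 49 = -97$)
$z = -3$ ($z = -4 + 1 \cdot 1 = -4 + 1 = -3$)
$r = 10 i$ ($r = \sqrt{-97 - 3} = \sqrt{-100} = 10 i \approx 10.0 i$)
$r G{\left(-6 \right)} = 10 i \left(-16\right) = - 160 i$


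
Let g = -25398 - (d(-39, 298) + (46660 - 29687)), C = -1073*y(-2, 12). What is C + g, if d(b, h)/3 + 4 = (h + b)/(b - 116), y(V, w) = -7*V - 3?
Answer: -8394333/155 ≈ -54157.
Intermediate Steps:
y(V, w) = -3 - 7*V
d(b, h) = -12 + 3*(b + h)/(-116 + b) (d(b, h) = -12 + 3*((h + b)/(b - 116)) = -12 + 3*((b + h)/(-116 + b)) = -12 + 3*(b + h)/(-116 + b))
C = -11803 (C = -1073*(-3 - 7*(-2)) = -1073*(-3 + 14) = -1073*11 = -11803)
g = -6564868/155 (g = -25398 - (3*(464 + 298 - 3*(-39))/(-116 - 39) + (46660 - 29687)) = -25398 - (3*(464 + 298 + 117)/(-155) + 16973) = -25398 - (3*(-1/155)*879 + 16973) = -25398 - (-2637/155 + 16973) = -25398 - 1*2628178/155 = -25398 - 2628178/155 = -6564868/155 ≈ -42354.)
C + g = -11803 - 6564868/155 = -8394333/155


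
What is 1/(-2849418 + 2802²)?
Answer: 1/5001786 ≈ 1.9993e-7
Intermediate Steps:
1/(-2849418 + 2802²) = 1/(-2849418 + 7851204) = 1/5001786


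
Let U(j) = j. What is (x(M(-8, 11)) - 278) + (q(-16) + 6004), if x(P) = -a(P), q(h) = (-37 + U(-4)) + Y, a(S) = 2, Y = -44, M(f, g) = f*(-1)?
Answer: 5639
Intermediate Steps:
M(f, g) = -f
q(h) = -85 (q(h) = (-37 - 4) - 44 = -41 - 44 = -85)
x(P) = -2 (x(P) = -1*2 = -2)
(x(M(-8, 11)) - 278) + (q(-16) + 6004) = (-2 - 278) + (-85 + 6004) = -280 + 5919 = 5639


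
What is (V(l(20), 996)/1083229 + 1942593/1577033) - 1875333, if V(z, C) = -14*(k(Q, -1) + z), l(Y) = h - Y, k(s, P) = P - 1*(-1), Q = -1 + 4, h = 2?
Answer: -457658075623254624/244041125651 ≈ -1.8753e+6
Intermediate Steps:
Q = 3
k(s, P) = 1 + P (k(s, P) = P + 1 = 1 + P)
l(Y) = 2 - Y
V(z, C) = -14*z (V(z, C) = -14*((1 - 1) + z) = -14*(0 + z) = -14*z)
(V(l(20), 996)/1083229 + 1942593/1577033) - 1875333 = (-14*(2 - 1*20)/1083229 + 1942593/1577033) - 1875333 = (-14*(2 - 20)*(1/1083229) + 1942593*(1/1577033)) - 1875333 = (-14*(-18)*(1/1083229) + 1942593/1577033) - 1875333 = (252*(1/1083229) + 1942593/1577033) - 1875333 = (36/154747 + 1942593/1577033) - 1875333 = 300667212159/244041125651 - 1875333 = -457658075623254624/244041125651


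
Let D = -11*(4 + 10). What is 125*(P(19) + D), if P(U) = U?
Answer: -16875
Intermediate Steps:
D = -154 (D = -11*14 = -154)
125*(P(19) + D) = 125*(19 - 154) = 125*(-135) = -16875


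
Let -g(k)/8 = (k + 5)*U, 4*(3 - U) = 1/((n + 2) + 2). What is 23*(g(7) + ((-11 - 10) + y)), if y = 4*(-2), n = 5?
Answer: -21689/3 ≈ -7229.7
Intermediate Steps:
U = 107/36 (U = 3 - 1/(4*((5 + 2) + 2)) = 3 - 1/(4*(7 + 2)) = 3 - 1/4/9 = 3 - 1/4*1/9 = 3 - 1/36 = 107/36 ≈ 2.9722)
y = -8
g(k) = -1070/9 - 214*k/9 (g(k) = -8*(k + 5)*107/36 = -8*(5 + k)*107/36 = -8*(535/36 + 107*k/36) = -1070/9 - 214*k/9)
23*(g(7) + ((-11 - 10) + y)) = 23*((-1070/9 - 214/9*7) + ((-11 - 10) - 8)) = 23*((-1070/9 - 1498/9) + (-21 - 8)) = 23*(-856/3 - 29) = 23*(-943/3) = -21689/3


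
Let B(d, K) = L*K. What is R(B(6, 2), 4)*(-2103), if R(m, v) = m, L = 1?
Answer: -4206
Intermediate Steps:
B(d, K) = K (B(d, K) = 1*K = K)
R(B(6, 2), 4)*(-2103) = 2*(-2103) = -4206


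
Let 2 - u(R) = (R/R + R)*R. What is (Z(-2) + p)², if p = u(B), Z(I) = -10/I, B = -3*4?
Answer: 15625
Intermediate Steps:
B = -12
u(R) = 2 - R*(1 + R) (u(R) = 2 - (R/R + R)*R = 2 - (1 + R)*R = 2 - R*(1 + R))
p = -130 (p = 2 - 1*(-12) - 1*(-12)² = 2 + 12 - 1*144 = 2 + 12 - 144 = -130)
(Z(-2) + p)² = (-10/(-2) - 130)² = (-10*(-½) - 130)² = (5 - 130)² = (-125)² = 15625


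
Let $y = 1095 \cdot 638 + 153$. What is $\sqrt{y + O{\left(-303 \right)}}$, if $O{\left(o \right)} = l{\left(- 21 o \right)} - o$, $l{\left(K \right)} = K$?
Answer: $9 \sqrt{8709} \approx 839.9$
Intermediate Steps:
$y = 698763$ ($y = 698610 + 153 = 698763$)
$O{\left(o \right)} = - 22 o$ ($O{\left(o \right)} = - 21 o - o = - 22 o$)
$\sqrt{y + O{\left(-303 \right)}} = \sqrt{698763 - -6666} = \sqrt{698763 + 6666} = \sqrt{705429} = 9 \sqrt{8709}$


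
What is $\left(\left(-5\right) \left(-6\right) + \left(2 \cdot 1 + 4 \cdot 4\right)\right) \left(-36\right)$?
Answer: $-1728$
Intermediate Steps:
$\left(\left(-5\right) \left(-6\right) + \left(2 \cdot 1 + 4 \cdot 4\right)\right) \left(-36\right) = \left(30 + \left(2 + 16\right)\right) \left(-36\right) = \left(30 + 18\right) \left(-36\right) = 48 \left(-36\right) = -1728$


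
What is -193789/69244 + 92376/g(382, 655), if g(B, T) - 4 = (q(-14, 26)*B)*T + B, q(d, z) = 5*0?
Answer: 3160840595/13364092 ≈ 236.52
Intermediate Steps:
q(d, z) = 0
g(B, T) = 4 + B (g(B, T) = 4 + ((0*B)*T + B) = 4 + (0*T + B) = 4 + (0 + B) = 4 + B)
-193789/69244 + 92376/g(382, 655) = -193789/69244 + 92376/(4 + 382) = -193789*1/69244 + 92376/386 = -193789/69244 + 92376*(1/386) = -193789/69244 + 46188/193 = 3160840595/13364092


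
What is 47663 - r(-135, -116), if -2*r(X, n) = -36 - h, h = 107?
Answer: 95183/2 ≈ 47592.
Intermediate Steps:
r(X, n) = 143/2 (r(X, n) = -(-36 - 1*107)/2 = -(-36 - 107)/2 = -½*(-143) = 143/2)
47663 - r(-135, -116) = 47663 - 1*143/2 = 47663 - 143/2 = 95183/2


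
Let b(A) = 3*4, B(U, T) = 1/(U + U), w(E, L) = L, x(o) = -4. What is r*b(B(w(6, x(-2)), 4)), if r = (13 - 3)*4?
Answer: 480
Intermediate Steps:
B(U, T) = 1/(2*U)
r = 40 (r = 10*4 = 40)
b(A) = 12
r*b(B(w(6, x(-2)), 4)) = 40*12 = 480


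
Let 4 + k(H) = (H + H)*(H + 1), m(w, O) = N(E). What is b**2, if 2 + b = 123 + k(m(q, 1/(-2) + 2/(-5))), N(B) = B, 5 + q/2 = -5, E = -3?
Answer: 16641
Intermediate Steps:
q = -20 (q = -10 + 2*(-5) = -10 - 10 = -20)
m(w, O) = -3
k(H) = -4 + 2*H*(1 + H) (k(H) = -4 + (H + H)*(H + 1) = -4 + (2*H)*(1 + H) = -4 + 2*H*(1 + H))
b = 129 (b = -2 + (123 + (-4 + 2*(-3) + 2*(-3)**2)) = -2 + (123 + (-4 - 6 + 2*9)) = -2 + (123 + (-4 - 6 + 18)) = -2 + (123 + 8) = -2 + 131 = 129)
b**2 = 129**2 = 16641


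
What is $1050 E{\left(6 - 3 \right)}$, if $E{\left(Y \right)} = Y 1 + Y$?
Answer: $6300$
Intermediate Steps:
$E{\left(Y \right)} = 2 Y$ ($E{\left(Y \right)} = Y + Y = 2 Y$)
$1050 E{\left(6 - 3 \right)} = 1050 \cdot 2 \left(6 - 3\right) = 1050 \cdot 2 \cdot 3 = 1050 \cdot 6 = 6300$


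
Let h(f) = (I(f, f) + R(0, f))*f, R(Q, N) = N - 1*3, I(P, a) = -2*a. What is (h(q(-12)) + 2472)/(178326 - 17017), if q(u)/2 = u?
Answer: 1968/161309 ≈ 0.012200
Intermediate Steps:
R(Q, N) = -3 + N (R(Q, N) = N - 3 = -3 + N)
q(u) = 2*u
h(f) = f*(-3 - f) (h(f) = (-2*f + (-3 + f))*f = (-3 - f)*f = f*(-3 - f))
(h(q(-12)) + 2472)/(178326 - 17017) = (-2*(-12)*(3 + 2*(-12)) + 2472)/(178326 - 17017) = (-1*(-24)*(3 - 24) + 2472)/161309 = (-1*(-24)*(-21) + 2472)*(1/161309) = (-504 + 2472)*(1/161309) = 1968*(1/161309) = 1968/161309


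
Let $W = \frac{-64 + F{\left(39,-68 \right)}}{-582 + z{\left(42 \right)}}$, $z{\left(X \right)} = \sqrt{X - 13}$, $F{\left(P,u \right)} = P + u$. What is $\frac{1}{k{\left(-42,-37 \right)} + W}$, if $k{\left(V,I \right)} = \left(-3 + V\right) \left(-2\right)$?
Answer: $\frac{3392964}{305908981} - \frac{31 \sqrt{29}}{917726943} \approx 0.011091$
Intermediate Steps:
$k{\left(V,I \right)} = 6 - 2 V$
$z{\left(X \right)} = \sqrt{-13 + X}$
$W = - \frac{93}{-582 + \sqrt{29}}$ ($W = \frac{-64 + \left(39 - 68\right)}{-582 + \sqrt{-13 + 42}} = \frac{-64 - 29}{-582 + \sqrt{29}} = - \frac{93}{-582 + \sqrt{29}} \approx 0.16129$)
$\frac{1}{k{\left(-42,-37 \right)} + W} = \frac{1}{\left(6 - -84\right) + \left(\frac{54126}{338695} + \frac{93 \sqrt{29}}{338695}\right)} = \frac{1}{\left(6 + 84\right) + \left(\frac{54126}{338695} + \frac{93 \sqrt{29}}{338695}\right)} = \frac{1}{90 + \left(\frac{54126}{338695} + \frac{93 \sqrt{29}}{338695}\right)} = \frac{1}{\frac{30536676}{338695} + \frac{93 \sqrt{29}}{338695}}$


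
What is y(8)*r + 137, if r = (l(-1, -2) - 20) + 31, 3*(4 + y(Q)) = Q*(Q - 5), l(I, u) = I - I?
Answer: 181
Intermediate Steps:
l(I, u) = 0
y(Q) = -4 + Q*(-5 + Q)/3 (y(Q) = -4 + (Q*(Q - 5))/3 = -4 + (Q*(-5 + Q))/3 = -4 + Q*(-5 + Q)/3)
r = 11 (r = (0 - 20) + 31 = -20 + 31 = 11)
y(8)*r + 137 = (-4 - 5/3*8 + (⅓)*8²)*11 + 137 = (-4 - 40/3 + (⅓)*64)*11 + 137 = (-4 - 40/3 + 64/3)*11 + 137 = 4*11 + 137 = 44 + 137 = 181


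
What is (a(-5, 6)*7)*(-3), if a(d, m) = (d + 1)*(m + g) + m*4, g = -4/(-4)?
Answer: 84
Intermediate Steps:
g = 1 (g = -4*(-¼) = 1)
a(d, m) = 4*m + (1 + d)*(1 + m) (a(d, m) = (d + 1)*(m + 1) + m*4 = (1 + d)*(1 + m) + 4*m = 4*m + (1 + d)*(1 + m))
(a(-5, 6)*7)*(-3) = ((1 - 5 + 5*6 - 5*6)*7)*(-3) = ((1 - 5 + 30 - 30)*7)*(-3) = -4*7*(-3) = -28*(-3) = 84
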